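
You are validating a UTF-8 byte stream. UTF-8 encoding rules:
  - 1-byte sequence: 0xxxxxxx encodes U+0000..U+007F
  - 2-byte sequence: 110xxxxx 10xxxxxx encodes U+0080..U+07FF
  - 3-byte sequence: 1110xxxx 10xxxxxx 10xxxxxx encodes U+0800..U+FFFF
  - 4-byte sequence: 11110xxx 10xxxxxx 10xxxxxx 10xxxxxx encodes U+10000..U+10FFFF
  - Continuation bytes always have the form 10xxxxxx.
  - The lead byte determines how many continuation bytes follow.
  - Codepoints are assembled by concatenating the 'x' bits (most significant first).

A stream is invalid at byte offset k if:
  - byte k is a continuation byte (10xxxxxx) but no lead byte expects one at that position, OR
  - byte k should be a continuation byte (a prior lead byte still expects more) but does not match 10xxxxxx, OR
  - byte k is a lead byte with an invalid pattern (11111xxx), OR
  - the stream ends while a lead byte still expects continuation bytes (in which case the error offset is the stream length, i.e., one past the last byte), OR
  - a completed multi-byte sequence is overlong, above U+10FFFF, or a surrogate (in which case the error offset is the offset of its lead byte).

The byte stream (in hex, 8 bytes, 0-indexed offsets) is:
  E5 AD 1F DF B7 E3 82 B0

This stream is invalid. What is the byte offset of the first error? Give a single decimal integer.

Byte[0]=E5: 3-byte lead, need 2 cont bytes. acc=0x5
Byte[1]=AD: continuation. acc=(acc<<6)|0x2D=0x16D
Byte[2]=1F: expected 10xxxxxx continuation. INVALID

Answer: 2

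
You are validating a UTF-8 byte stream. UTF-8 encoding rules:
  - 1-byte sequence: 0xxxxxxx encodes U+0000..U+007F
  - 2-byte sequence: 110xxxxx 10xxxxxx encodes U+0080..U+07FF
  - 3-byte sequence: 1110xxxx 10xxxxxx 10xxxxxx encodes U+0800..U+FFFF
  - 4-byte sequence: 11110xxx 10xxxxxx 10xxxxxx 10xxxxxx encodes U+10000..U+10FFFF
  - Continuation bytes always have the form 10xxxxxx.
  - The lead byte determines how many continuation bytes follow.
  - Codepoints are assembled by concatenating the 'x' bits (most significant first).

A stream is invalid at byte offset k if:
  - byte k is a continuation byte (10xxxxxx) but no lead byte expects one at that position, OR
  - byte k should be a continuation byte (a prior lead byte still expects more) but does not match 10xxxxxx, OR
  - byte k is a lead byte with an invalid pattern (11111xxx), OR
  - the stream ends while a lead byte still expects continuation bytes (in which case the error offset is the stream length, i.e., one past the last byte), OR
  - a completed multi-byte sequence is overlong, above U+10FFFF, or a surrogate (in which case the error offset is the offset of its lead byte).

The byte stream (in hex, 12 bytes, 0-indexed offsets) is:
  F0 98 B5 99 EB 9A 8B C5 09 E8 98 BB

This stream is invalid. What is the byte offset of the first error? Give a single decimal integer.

Byte[0]=F0: 4-byte lead, need 3 cont bytes. acc=0x0
Byte[1]=98: continuation. acc=(acc<<6)|0x18=0x18
Byte[2]=B5: continuation. acc=(acc<<6)|0x35=0x635
Byte[3]=99: continuation. acc=(acc<<6)|0x19=0x18D59
Completed: cp=U+18D59 (starts at byte 0)
Byte[4]=EB: 3-byte lead, need 2 cont bytes. acc=0xB
Byte[5]=9A: continuation. acc=(acc<<6)|0x1A=0x2DA
Byte[6]=8B: continuation. acc=(acc<<6)|0x0B=0xB68B
Completed: cp=U+B68B (starts at byte 4)
Byte[7]=C5: 2-byte lead, need 1 cont bytes. acc=0x5
Byte[8]=09: expected 10xxxxxx continuation. INVALID

Answer: 8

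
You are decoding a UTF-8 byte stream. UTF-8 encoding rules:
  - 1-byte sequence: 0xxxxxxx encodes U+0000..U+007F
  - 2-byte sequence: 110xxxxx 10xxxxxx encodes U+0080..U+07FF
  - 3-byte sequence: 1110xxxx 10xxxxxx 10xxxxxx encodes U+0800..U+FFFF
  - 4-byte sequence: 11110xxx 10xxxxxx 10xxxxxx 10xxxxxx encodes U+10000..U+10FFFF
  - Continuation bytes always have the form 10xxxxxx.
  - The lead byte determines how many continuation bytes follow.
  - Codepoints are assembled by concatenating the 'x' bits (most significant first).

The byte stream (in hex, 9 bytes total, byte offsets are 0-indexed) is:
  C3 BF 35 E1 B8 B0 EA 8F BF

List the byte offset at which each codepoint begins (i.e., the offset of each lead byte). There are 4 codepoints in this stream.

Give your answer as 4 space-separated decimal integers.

Byte[0]=C3: 2-byte lead, need 1 cont bytes. acc=0x3
Byte[1]=BF: continuation. acc=(acc<<6)|0x3F=0xFF
Completed: cp=U+00FF (starts at byte 0)
Byte[2]=35: 1-byte ASCII. cp=U+0035
Byte[3]=E1: 3-byte lead, need 2 cont bytes. acc=0x1
Byte[4]=B8: continuation. acc=(acc<<6)|0x38=0x78
Byte[5]=B0: continuation. acc=(acc<<6)|0x30=0x1E30
Completed: cp=U+1E30 (starts at byte 3)
Byte[6]=EA: 3-byte lead, need 2 cont bytes. acc=0xA
Byte[7]=8F: continuation. acc=(acc<<6)|0x0F=0x28F
Byte[8]=BF: continuation. acc=(acc<<6)|0x3F=0xA3FF
Completed: cp=U+A3FF (starts at byte 6)

Answer: 0 2 3 6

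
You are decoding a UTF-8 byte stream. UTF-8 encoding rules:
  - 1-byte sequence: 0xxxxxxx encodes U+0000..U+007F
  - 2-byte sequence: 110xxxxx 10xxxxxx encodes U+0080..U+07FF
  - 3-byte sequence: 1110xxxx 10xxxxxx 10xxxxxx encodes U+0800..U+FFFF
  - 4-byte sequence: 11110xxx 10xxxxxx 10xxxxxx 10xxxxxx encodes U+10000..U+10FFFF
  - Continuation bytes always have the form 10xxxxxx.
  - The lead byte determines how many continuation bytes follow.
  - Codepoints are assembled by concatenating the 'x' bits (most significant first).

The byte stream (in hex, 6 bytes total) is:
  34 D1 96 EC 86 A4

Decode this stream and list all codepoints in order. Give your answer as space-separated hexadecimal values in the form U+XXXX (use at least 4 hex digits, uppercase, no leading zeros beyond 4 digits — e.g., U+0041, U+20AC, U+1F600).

Byte[0]=34: 1-byte ASCII. cp=U+0034
Byte[1]=D1: 2-byte lead, need 1 cont bytes. acc=0x11
Byte[2]=96: continuation. acc=(acc<<6)|0x16=0x456
Completed: cp=U+0456 (starts at byte 1)
Byte[3]=EC: 3-byte lead, need 2 cont bytes. acc=0xC
Byte[4]=86: continuation. acc=(acc<<6)|0x06=0x306
Byte[5]=A4: continuation. acc=(acc<<6)|0x24=0xC1A4
Completed: cp=U+C1A4 (starts at byte 3)

Answer: U+0034 U+0456 U+C1A4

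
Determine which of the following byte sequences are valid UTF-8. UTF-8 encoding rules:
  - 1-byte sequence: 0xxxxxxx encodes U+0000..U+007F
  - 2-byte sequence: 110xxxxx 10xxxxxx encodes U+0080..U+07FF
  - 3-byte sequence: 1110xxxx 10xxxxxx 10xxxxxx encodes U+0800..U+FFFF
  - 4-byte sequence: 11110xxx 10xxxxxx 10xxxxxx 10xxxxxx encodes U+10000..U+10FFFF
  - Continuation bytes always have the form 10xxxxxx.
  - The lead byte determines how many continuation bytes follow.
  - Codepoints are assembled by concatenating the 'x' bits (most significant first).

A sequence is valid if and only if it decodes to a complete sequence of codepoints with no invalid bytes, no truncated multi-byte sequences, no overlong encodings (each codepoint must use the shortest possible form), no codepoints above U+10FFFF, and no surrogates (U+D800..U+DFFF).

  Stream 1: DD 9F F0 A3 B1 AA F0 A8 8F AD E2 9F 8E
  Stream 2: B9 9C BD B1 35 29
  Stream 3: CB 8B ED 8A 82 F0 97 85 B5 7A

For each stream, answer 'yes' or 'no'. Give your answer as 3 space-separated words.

Stream 1: decodes cleanly. VALID
Stream 2: error at byte offset 0. INVALID
Stream 3: decodes cleanly. VALID

Answer: yes no yes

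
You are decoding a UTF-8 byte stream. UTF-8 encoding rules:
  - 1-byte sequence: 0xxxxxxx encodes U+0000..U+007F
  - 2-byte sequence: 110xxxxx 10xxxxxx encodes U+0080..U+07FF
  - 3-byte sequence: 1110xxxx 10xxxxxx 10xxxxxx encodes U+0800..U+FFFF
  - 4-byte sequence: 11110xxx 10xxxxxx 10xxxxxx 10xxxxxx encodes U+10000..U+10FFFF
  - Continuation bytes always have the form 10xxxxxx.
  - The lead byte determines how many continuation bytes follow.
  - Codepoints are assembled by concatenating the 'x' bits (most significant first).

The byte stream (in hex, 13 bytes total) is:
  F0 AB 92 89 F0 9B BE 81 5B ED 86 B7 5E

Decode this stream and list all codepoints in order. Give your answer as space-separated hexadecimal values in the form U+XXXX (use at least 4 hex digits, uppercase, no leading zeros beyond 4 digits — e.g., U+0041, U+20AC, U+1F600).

Byte[0]=F0: 4-byte lead, need 3 cont bytes. acc=0x0
Byte[1]=AB: continuation. acc=(acc<<6)|0x2B=0x2B
Byte[2]=92: continuation. acc=(acc<<6)|0x12=0xAD2
Byte[3]=89: continuation. acc=(acc<<6)|0x09=0x2B489
Completed: cp=U+2B489 (starts at byte 0)
Byte[4]=F0: 4-byte lead, need 3 cont bytes. acc=0x0
Byte[5]=9B: continuation. acc=(acc<<6)|0x1B=0x1B
Byte[6]=BE: continuation. acc=(acc<<6)|0x3E=0x6FE
Byte[7]=81: continuation. acc=(acc<<6)|0x01=0x1BF81
Completed: cp=U+1BF81 (starts at byte 4)
Byte[8]=5B: 1-byte ASCII. cp=U+005B
Byte[9]=ED: 3-byte lead, need 2 cont bytes. acc=0xD
Byte[10]=86: continuation. acc=(acc<<6)|0x06=0x346
Byte[11]=B7: continuation. acc=(acc<<6)|0x37=0xD1B7
Completed: cp=U+D1B7 (starts at byte 9)
Byte[12]=5E: 1-byte ASCII. cp=U+005E

Answer: U+2B489 U+1BF81 U+005B U+D1B7 U+005E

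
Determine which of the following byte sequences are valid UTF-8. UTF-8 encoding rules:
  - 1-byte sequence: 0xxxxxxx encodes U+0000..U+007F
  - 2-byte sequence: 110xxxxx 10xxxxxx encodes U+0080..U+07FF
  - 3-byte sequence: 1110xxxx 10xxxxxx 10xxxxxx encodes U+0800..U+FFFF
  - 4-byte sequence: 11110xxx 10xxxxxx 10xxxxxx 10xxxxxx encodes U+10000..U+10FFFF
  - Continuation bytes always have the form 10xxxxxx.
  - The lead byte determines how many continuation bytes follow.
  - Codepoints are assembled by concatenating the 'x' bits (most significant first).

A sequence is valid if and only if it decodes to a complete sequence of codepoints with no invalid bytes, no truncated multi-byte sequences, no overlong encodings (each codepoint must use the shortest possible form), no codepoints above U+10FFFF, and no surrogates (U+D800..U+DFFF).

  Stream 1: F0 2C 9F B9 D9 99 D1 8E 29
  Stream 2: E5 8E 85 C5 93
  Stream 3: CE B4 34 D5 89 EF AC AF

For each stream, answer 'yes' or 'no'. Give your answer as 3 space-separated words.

Answer: no yes yes

Derivation:
Stream 1: error at byte offset 1. INVALID
Stream 2: decodes cleanly. VALID
Stream 3: decodes cleanly. VALID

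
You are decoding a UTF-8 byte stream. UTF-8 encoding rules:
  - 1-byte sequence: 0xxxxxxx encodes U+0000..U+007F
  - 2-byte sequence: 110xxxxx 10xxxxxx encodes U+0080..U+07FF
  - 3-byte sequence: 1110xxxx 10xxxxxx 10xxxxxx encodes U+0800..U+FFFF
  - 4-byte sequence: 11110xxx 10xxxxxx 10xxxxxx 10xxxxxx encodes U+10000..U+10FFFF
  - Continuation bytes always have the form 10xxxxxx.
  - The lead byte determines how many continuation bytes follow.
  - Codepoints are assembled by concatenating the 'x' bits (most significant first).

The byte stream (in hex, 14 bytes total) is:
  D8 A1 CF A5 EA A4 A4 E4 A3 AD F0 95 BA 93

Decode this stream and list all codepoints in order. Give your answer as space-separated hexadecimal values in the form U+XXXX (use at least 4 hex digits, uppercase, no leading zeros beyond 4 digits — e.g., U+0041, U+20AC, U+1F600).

Answer: U+0621 U+03E5 U+A924 U+48ED U+15E93

Derivation:
Byte[0]=D8: 2-byte lead, need 1 cont bytes. acc=0x18
Byte[1]=A1: continuation. acc=(acc<<6)|0x21=0x621
Completed: cp=U+0621 (starts at byte 0)
Byte[2]=CF: 2-byte lead, need 1 cont bytes. acc=0xF
Byte[3]=A5: continuation. acc=(acc<<6)|0x25=0x3E5
Completed: cp=U+03E5 (starts at byte 2)
Byte[4]=EA: 3-byte lead, need 2 cont bytes. acc=0xA
Byte[5]=A4: continuation. acc=(acc<<6)|0x24=0x2A4
Byte[6]=A4: continuation. acc=(acc<<6)|0x24=0xA924
Completed: cp=U+A924 (starts at byte 4)
Byte[7]=E4: 3-byte lead, need 2 cont bytes. acc=0x4
Byte[8]=A3: continuation. acc=(acc<<6)|0x23=0x123
Byte[9]=AD: continuation. acc=(acc<<6)|0x2D=0x48ED
Completed: cp=U+48ED (starts at byte 7)
Byte[10]=F0: 4-byte lead, need 3 cont bytes. acc=0x0
Byte[11]=95: continuation. acc=(acc<<6)|0x15=0x15
Byte[12]=BA: continuation. acc=(acc<<6)|0x3A=0x57A
Byte[13]=93: continuation. acc=(acc<<6)|0x13=0x15E93
Completed: cp=U+15E93 (starts at byte 10)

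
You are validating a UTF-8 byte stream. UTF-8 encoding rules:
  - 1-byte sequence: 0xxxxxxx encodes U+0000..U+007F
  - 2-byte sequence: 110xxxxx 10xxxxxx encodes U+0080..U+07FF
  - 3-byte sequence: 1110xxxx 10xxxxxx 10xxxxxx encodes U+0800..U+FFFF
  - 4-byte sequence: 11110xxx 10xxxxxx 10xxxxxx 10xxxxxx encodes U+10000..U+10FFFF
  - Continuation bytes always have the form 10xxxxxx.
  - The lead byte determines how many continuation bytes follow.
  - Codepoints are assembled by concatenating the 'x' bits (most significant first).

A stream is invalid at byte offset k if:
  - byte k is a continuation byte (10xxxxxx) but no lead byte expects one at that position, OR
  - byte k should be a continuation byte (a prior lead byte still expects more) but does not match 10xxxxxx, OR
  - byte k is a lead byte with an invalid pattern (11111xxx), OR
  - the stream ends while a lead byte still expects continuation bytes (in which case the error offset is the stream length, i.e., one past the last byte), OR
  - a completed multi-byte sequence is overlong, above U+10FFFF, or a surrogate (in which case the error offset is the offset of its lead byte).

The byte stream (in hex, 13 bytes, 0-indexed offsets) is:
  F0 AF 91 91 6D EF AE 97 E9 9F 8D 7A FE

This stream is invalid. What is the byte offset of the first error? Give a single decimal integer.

Answer: 12

Derivation:
Byte[0]=F0: 4-byte lead, need 3 cont bytes. acc=0x0
Byte[1]=AF: continuation. acc=(acc<<6)|0x2F=0x2F
Byte[2]=91: continuation. acc=(acc<<6)|0x11=0xBD1
Byte[3]=91: continuation. acc=(acc<<6)|0x11=0x2F451
Completed: cp=U+2F451 (starts at byte 0)
Byte[4]=6D: 1-byte ASCII. cp=U+006D
Byte[5]=EF: 3-byte lead, need 2 cont bytes. acc=0xF
Byte[6]=AE: continuation. acc=(acc<<6)|0x2E=0x3EE
Byte[7]=97: continuation. acc=(acc<<6)|0x17=0xFB97
Completed: cp=U+FB97 (starts at byte 5)
Byte[8]=E9: 3-byte lead, need 2 cont bytes. acc=0x9
Byte[9]=9F: continuation. acc=(acc<<6)|0x1F=0x25F
Byte[10]=8D: continuation. acc=(acc<<6)|0x0D=0x97CD
Completed: cp=U+97CD (starts at byte 8)
Byte[11]=7A: 1-byte ASCII. cp=U+007A
Byte[12]=FE: INVALID lead byte (not 0xxx/110x/1110/11110)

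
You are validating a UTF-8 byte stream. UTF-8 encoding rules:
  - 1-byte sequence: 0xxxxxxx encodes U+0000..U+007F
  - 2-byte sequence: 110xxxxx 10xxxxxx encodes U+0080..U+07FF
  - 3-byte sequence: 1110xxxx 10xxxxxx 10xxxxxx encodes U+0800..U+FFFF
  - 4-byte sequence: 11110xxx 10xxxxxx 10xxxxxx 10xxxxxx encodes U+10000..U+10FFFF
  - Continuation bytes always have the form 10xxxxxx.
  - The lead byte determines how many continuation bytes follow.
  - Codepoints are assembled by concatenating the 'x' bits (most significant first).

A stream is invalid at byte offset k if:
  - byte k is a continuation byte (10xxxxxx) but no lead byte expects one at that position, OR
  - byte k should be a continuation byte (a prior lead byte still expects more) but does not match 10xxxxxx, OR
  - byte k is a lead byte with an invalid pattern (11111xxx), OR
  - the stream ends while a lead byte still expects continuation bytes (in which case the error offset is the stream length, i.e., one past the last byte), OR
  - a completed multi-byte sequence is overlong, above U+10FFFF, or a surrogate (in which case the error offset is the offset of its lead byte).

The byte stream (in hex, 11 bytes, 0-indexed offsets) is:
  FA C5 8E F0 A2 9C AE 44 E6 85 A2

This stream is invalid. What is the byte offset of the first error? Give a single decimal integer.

Answer: 0

Derivation:
Byte[0]=FA: INVALID lead byte (not 0xxx/110x/1110/11110)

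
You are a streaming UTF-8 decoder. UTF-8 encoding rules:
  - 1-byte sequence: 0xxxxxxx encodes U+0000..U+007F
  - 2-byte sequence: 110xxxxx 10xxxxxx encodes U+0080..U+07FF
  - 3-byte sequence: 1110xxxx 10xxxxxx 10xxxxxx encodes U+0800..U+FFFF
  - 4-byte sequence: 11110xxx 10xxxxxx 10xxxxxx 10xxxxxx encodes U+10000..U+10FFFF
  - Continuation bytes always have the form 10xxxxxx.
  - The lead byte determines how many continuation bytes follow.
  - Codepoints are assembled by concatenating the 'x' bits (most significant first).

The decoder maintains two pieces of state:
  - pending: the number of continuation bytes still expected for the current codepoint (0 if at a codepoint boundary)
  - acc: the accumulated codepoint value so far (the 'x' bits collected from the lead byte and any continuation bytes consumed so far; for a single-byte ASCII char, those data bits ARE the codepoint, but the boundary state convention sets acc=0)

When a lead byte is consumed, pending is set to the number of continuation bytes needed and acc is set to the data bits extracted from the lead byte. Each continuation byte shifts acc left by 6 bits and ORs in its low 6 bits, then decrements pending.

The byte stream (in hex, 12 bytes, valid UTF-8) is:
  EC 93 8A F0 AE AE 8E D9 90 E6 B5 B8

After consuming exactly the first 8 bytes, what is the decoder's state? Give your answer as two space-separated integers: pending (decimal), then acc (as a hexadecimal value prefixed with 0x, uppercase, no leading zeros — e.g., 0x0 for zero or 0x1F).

Byte[0]=EC: 3-byte lead. pending=2, acc=0xC
Byte[1]=93: continuation. acc=(acc<<6)|0x13=0x313, pending=1
Byte[2]=8A: continuation. acc=(acc<<6)|0x0A=0xC4CA, pending=0
Byte[3]=F0: 4-byte lead. pending=3, acc=0x0
Byte[4]=AE: continuation. acc=(acc<<6)|0x2E=0x2E, pending=2
Byte[5]=AE: continuation. acc=(acc<<6)|0x2E=0xBAE, pending=1
Byte[6]=8E: continuation. acc=(acc<<6)|0x0E=0x2EB8E, pending=0
Byte[7]=D9: 2-byte lead. pending=1, acc=0x19

Answer: 1 0x19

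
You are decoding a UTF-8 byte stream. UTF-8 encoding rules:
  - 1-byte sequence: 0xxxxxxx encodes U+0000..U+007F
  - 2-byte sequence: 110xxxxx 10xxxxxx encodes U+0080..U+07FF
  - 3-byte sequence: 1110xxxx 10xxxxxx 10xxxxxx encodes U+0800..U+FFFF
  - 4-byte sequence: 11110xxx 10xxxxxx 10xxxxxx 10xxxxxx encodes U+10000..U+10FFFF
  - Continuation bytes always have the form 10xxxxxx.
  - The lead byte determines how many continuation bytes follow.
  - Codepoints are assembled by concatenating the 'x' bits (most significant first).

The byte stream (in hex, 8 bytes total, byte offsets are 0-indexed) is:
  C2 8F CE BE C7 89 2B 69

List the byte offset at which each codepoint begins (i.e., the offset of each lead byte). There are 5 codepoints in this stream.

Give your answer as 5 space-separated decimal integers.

Byte[0]=C2: 2-byte lead, need 1 cont bytes. acc=0x2
Byte[1]=8F: continuation. acc=(acc<<6)|0x0F=0x8F
Completed: cp=U+008F (starts at byte 0)
Byte[2]=CE: 2-byte lead, need 1 cont bytes. acc=0xE
Byte[3]=BE: continuation. acc=(acc<<6)|0x3E=0x3BE
Completed: cp=U+03BE (starts at byte 2)
Byte[4]=C7: 2-byte lead, need 1 cont bytes. acc=0x7
Byte[5]=89: continuation. acc=(acc<<6)|0x09=0x1C9
Completed: cp=U+01C9 (starts at byte 4)
Byte[6]=2B: 1-byte ASCII. cp=U+002B
Byte[7]=69: 1-byte ASCII. cp=U+0069

Answer: 0 2 4 6 7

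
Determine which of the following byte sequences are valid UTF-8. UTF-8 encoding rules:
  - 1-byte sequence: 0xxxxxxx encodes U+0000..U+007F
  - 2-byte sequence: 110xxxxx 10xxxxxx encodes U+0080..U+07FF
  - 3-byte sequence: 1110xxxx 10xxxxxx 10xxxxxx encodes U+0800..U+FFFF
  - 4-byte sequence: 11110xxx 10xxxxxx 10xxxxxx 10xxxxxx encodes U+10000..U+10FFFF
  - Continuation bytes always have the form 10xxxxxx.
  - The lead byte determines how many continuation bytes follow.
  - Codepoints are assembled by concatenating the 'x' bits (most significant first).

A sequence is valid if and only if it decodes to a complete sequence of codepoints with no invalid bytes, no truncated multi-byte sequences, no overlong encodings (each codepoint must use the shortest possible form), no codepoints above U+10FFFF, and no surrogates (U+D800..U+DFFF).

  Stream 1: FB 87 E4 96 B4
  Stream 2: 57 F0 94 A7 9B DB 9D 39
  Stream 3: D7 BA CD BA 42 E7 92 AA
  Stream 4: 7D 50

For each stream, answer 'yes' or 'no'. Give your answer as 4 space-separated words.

Answer: no yes yes yes

Derivation:
Stream 1: error at byte offset 0. INVALID
Stream 2: decodes cleanly. VALID
Stream 3: decodes cleanly. VALID
Stream 4: decodes cleanly. VALID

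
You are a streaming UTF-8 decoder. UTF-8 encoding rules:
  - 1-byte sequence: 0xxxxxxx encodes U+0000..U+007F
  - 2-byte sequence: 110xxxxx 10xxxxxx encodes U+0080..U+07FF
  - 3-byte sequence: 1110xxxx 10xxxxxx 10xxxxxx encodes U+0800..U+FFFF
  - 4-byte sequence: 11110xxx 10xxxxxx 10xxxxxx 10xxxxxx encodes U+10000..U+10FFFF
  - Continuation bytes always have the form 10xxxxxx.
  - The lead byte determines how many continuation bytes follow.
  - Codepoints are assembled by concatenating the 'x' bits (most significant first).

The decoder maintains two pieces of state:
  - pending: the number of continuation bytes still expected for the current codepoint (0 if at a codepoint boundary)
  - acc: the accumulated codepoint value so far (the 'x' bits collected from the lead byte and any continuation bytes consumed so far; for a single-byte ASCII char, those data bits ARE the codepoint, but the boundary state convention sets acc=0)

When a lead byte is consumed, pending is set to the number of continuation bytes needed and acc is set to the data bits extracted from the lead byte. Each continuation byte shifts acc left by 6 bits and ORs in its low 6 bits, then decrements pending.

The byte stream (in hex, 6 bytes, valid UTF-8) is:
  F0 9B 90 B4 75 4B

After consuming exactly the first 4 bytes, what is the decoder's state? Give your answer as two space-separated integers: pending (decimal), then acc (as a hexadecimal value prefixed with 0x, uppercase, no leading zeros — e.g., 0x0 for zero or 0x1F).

Answer: 0 0x1B434

Derivation:
Byte[0]=F0: 4-byte lead. pending=3, acc=0x0
Byte[1]=9B: continuation. acc=(acc<<6)|0x1B=0x1B, pending=2
Byte[2]=90: continuation. acc=(acc<<6)|0x10=0x6D0, pending=1
Byte[3]=B4: continuation. acc=(acc<<6)|0x34=0x1B434, pending=0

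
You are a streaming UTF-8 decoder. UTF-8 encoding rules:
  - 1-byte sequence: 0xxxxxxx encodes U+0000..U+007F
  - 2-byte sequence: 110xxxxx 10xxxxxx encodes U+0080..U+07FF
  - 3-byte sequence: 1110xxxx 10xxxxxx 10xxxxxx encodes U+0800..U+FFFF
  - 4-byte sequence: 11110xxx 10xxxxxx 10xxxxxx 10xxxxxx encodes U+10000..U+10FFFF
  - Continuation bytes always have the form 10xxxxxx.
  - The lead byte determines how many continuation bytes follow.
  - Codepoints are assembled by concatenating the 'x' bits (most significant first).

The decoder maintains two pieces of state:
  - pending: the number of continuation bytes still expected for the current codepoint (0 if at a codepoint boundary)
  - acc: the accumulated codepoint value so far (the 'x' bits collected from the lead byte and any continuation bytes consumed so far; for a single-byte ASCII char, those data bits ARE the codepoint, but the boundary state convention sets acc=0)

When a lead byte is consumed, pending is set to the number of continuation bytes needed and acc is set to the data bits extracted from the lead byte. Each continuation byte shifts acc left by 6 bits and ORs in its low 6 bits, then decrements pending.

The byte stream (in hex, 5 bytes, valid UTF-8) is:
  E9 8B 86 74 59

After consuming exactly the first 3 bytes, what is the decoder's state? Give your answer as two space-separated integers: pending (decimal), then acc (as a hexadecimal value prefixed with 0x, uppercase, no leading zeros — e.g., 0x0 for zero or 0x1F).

Answer: 0 0x92C6

Derivation:
Byte[0]=E9: 3-byte lead. pending=2, acc=0x9
Byte[1]=8B: continuation. acc=(acc<<6)|0x0B=0x24B, pending=1
Byte[2]=86: continuation. acc=(acc<<6)|0x06=0x92C6, pending=0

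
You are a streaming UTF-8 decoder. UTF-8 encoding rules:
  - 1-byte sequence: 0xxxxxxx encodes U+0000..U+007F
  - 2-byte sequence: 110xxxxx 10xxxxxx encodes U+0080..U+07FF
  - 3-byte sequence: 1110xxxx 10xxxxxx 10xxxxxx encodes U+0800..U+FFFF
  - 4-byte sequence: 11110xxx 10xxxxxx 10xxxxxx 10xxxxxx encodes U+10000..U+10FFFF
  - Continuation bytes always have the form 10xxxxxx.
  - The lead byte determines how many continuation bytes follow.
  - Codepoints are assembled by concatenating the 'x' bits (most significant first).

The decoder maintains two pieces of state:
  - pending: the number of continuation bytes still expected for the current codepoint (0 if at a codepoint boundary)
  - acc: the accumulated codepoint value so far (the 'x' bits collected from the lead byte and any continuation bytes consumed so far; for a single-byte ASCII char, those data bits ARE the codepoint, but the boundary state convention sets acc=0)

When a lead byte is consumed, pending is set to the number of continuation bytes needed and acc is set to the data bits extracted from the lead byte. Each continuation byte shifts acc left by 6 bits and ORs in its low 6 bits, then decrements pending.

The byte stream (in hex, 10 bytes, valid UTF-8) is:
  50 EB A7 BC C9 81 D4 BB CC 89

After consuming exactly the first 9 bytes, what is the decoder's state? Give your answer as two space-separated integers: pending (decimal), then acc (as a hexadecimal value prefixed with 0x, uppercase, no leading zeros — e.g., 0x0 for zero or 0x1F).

Byte[0]=50: 1-byte. pending=0, acc=0x0
Byte[1]=EB: 3-byte lead. pending=2, acc=0xB
Byte[2]=A7: continuation. acc=(acc<<6)|0x27=0x2E7, pending=1
Byte[3]=BC: continuation. acc=(acc<<6)|0x3C=0xB9FC, pending=0
Byte[4]=C9: 2-byte lead. pending=1, acc=0x9
Byte[5]=81: continuation. acc=(acc<<6)|0x01=0x241, pending=0
Byte[6]=D4: 2-byte lead. pending=1, acc=0x14
Byte[7]=BB: continuation. acc=(acc<<6)|0x3B=0x53B, pending=0
Byte[8]=CC: 2-byte lead. pending=1, acc=0xC

Answer: 1 0xC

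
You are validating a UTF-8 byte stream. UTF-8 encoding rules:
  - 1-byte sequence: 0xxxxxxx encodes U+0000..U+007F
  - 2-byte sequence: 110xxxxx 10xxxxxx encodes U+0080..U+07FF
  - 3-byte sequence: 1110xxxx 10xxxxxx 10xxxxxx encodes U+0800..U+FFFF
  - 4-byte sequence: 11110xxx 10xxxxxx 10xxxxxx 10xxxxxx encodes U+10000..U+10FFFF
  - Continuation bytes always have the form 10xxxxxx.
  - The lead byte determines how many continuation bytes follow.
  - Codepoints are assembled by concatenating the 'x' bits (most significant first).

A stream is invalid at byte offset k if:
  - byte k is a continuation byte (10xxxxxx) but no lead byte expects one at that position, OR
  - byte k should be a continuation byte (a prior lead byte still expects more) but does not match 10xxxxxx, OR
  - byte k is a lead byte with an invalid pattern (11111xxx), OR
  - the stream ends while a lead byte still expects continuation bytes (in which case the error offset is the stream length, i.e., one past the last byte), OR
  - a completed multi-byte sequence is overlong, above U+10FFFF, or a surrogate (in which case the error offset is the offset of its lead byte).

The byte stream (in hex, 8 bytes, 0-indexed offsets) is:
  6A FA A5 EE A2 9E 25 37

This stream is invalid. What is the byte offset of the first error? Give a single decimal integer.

Answer: 1

Derivation:
Byte[0]=6A: 1-byte ASCII. cp=U+006A
Byte[1]=FA: INVALID lead byte (not 0xxx/110x/1110/11110)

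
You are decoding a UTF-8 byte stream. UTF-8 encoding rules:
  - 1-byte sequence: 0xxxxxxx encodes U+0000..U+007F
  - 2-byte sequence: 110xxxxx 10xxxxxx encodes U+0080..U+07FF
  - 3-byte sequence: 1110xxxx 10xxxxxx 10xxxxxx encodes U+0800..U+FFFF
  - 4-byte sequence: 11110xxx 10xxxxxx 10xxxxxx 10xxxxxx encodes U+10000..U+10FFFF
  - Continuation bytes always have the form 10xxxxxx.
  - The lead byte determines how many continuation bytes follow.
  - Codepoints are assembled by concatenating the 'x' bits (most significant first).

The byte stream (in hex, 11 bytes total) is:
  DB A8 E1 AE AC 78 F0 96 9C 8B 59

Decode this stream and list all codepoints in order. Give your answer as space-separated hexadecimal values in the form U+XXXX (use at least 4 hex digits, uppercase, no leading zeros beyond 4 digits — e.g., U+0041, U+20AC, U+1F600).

Byte[0]=DB: 2-byte lead, need 1 cont bytes. acc=0x1B
Byte[1]=A8: continuation. acc=(acc<<6)|0x28=0x6E8
Completed: cp=U+06E8 (starts at byte 0)
Byte[2]=E1: 3-byte lead, need 2 cont bytes. acc=0x1
Byte[3]=AE: continuation. acc=(acc<<6)|0x2E=0x6E
Byte[4]=AC: continuation. acc=(acc<<6)|0x2C=0x1BAC
Completed: cp=U+1BAC (starts at byte 2)
Byte[5]=78: 1-byte ASCII. cp=U+0078
Byte[6]=F0: 4-byte lead, need 3 cont bytes. acc=0x0
Byte[7]=96: continuation. acc=(acc<<6)|0x16=0x16
Byte[8]=9C: continuation. acc=(acc<<6)|0x1C=0x59C
Byte[9]=8B: continuation. acc=(acc<<6)|0x0B=0x1670B
Completed: cp=U+1670B (starts at byte 6)
Byte[10]=59: 1-byte ASCII. cp=U+0059

Answer: U+06E8 U+1BAC U+0078 U+1670B U+0059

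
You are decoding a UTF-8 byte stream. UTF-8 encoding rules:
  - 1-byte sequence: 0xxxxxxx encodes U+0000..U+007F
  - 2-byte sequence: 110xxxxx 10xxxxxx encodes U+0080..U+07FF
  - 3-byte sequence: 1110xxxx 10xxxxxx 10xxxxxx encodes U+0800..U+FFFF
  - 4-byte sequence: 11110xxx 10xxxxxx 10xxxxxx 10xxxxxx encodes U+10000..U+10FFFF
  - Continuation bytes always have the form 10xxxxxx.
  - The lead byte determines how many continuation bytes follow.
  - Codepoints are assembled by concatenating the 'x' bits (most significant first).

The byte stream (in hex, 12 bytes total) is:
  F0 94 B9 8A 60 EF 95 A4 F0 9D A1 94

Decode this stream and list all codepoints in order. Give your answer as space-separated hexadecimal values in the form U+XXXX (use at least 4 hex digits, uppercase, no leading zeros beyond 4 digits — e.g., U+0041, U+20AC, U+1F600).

Byte[0]=F0: 4-byte lead, need 3 cont bytes. acc=0x0
Byte[1]=94: continuation. acc=(acc<<6)|0x14=0x14
Byte[2]=B9: continuation. acc=(acc<<6)|0x39=0x539
Byte[3]=8A: continuation. acc=(acc<<6)|0x0A=0x14E4A
Completed: cp=U+14E4A (starts at byte 0)
Byte[4]=60: 1-byte ASCII. cp=U+0060
Byte[5]=EF: 3-byte lead, need 2 cont bytes. acc=0xF
Byte[6]=95: continuation. acc=(acc<<6)|0x15=0x3D5
Byte[7]=A4: continuation. acc=(acc<<6)|0x24=0xF564
Completed: cp=U+F564 (starts at byte 5)
Byte[8]=F0: 4-byte lead, need 3 cont bytes. acc=0x0
Byte[9]=9D: continuation. acc=(acc<<6)|0x1D=0x1D
Byte[10]=A1: continuation. acc=(acc<<6)|0x21=0x761
Byte[11]=94: continuation. acc=(acc<<6)|0x14=0x1D854
Completed: cp=U+1D854 (starts at byte 8)

Answer: U+14E4A U+0060 U+F564 U+1D854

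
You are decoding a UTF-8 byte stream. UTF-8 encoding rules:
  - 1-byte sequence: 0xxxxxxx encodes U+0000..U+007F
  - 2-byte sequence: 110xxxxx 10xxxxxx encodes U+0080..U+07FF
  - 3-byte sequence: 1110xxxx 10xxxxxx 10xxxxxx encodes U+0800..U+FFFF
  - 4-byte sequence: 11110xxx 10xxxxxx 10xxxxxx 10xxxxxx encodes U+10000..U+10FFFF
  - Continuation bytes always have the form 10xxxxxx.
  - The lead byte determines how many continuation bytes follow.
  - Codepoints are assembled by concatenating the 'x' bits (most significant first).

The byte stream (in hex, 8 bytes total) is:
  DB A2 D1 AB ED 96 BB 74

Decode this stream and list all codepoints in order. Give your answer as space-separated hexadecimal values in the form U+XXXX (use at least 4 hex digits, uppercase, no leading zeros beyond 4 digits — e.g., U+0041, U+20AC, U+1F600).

Byte[0]=DB: 2-byte lead, need 1 cont bytes. acc=0x1B
Byte[1]=A2: continuation. acc=(acc<<6)|0x22=0x6E2
Completed: cp=U+06E2 (starts at byte 0)
Byte[2]=D1: 2-byte lead, need 1 cont bytes. acc=0x11
Byte[3]=AB: continuation. acc=(acc<<6)|0x2B=0x46B
Completed: cp=U+046B (starts at byte 2)
Byte[4]=ED: 3-byte lead, need 2 cont bytes. acc=0xD
Byte[5]=96: continuation. acc=(acc<<6)|0x16=0x356
Byte[6]=BB: continuation. acc=(acc<<6)|0x3B=0xD5BB
Completed: cp=U+D5BB (starts at byte 4)
Byte[7]=74: 1-byte ASCII. cp=U+0074

Answer: U+06E2 U+046B U+D5BB U+0074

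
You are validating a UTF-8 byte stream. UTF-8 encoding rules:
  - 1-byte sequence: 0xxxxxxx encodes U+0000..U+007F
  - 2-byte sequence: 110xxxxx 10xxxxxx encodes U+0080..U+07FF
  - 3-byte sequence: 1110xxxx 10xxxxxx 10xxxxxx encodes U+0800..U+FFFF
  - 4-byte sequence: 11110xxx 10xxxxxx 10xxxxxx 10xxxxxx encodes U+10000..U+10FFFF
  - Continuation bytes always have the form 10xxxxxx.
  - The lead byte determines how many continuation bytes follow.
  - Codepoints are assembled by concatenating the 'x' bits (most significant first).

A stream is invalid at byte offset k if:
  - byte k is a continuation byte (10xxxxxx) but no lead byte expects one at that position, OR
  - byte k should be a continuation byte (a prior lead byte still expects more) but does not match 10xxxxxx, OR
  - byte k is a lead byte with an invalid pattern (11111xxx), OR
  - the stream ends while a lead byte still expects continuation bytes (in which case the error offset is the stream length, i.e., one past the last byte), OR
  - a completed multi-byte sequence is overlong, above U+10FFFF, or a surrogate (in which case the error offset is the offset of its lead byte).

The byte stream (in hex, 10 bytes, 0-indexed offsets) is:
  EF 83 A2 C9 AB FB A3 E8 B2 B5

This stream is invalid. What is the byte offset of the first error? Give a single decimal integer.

Answer: 5

Derivation:
Byte[0]=EF: 3-byte lead, need 2 cont bytes. acc=0xF
Byte[1]=83: continuation. acc=(acc<<6)|0x03=0x3C3
Byte[2]=A2: continuation. acc=(acc<<6)|0x22=0xF0E2
Completed: cp=U+F0E2 (starts at byte 0)
Byte[3]=C9: 2-byte lead, need 1 cont bytes. acc=0x9
Byte[4]=AB: continuation. acc=(acc<<6)|0x2B=0x26B
Completed: cp=U+026B (starts at byte 3)
Byte[5]=FB: INVALID lead byte (not 0xxx/110x/1110/11110)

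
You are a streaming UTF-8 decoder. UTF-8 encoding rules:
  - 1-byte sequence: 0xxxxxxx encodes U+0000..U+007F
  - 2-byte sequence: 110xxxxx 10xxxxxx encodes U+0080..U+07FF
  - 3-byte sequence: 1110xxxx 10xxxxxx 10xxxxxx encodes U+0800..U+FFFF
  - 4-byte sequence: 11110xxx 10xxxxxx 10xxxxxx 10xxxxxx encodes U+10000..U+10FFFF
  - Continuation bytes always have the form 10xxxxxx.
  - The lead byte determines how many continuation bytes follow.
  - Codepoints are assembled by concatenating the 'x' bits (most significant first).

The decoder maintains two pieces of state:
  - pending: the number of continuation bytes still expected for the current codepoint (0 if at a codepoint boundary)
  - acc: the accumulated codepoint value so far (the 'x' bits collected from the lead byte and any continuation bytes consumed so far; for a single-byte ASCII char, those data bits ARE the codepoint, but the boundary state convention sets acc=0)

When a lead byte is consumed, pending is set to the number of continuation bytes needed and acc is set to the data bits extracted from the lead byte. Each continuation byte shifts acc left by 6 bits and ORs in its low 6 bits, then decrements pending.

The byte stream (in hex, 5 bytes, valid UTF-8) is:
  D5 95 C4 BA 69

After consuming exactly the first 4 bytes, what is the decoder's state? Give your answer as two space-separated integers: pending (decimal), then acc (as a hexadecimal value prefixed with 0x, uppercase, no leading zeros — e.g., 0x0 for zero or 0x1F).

Byte[0]=D5: 2-byte lead. pending=1, acc=0x15
Byte[1]=95: continuation. acc=(acc<<6)|0x15=0x555, pending=0
Byte[2]=C4: 2-byte lead. pending=1, acc=0x4
Byte[3]=BA: continuation. acc=(acc<<6)|0x3A=0x13A, pending=0

Answer: 0 0x13A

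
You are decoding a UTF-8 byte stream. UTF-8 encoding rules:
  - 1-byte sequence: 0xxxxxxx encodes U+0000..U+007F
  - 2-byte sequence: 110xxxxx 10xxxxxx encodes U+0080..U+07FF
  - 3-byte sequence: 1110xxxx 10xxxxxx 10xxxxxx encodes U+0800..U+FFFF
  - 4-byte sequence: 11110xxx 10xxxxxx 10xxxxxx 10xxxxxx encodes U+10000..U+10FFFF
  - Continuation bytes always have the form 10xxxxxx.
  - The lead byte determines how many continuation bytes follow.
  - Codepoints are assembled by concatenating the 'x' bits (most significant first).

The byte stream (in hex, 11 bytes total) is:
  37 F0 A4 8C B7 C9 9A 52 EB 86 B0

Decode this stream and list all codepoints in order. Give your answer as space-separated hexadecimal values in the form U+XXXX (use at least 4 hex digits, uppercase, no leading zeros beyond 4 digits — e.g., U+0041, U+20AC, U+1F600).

Byte[0]=37: 1-byte ASCII. cp=U+0037
Byte[1]=F0: 4-byte lead, need 3 cont bytes. acc=0x0
Byte[2]=A4: continuation. acc=(acc<<6)|0x24=0x24
Byte[3]=8C: continuation. acc=(acc<<6)|0x0C=0x90C
Byte[4]=B7: continuation. acc=(acc<<6)|0x37=0x24337
Completed: cp=U+24337 (starts at byte 1)
Byte[5]=C9: 2-byte lead, need 1 cont bytes. acc=0x9
Byte[6]=9A: continuation. acc=(acc<<6)|0x1A=0x25A
Completed: cp=U+025A (starts at byte 5)
Byte[7]=52: 1-byte ASCII. cp=U+0052
Byte[8]=EB: 3-byte lead, need 2 cont bytes. acc=0xB
Byte[9]=86: continuation. acc=(acc<<6)|0x06=0x2C6
Byte[10]=B0: continuation. acc=(acc<<6)|0x30=0xB1B0
Completed: cp=U+B1B0 (starts at byte 8)

Answer: U+0037 U+24337 U+025A U+0052 U+B1B0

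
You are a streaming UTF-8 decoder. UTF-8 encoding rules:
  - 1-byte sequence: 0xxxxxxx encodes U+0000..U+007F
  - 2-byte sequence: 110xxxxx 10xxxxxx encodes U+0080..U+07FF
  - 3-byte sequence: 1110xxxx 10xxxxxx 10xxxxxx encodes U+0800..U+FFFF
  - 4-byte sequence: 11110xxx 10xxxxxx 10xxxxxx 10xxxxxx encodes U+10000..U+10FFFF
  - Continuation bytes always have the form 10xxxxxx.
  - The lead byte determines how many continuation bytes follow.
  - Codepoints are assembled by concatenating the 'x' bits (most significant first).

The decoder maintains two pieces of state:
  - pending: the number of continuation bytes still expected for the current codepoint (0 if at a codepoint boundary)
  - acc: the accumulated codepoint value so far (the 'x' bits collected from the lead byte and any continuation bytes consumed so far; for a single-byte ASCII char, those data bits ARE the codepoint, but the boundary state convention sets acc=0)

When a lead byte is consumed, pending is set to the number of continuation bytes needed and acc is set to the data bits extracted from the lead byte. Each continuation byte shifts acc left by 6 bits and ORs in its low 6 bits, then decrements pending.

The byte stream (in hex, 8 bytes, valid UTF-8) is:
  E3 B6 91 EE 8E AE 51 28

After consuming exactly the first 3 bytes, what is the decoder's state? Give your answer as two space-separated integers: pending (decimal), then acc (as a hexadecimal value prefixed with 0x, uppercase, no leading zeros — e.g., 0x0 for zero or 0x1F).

Answer: 0 0x3D91

Derivation:
Byte[0]=E3: 3-byte lead. pending=2, acc=0x3
Byte[1]=B6: continuation. acc=(acc<<6)|0x36=0xF6, pending=1
Byte[2]=91: continuation. acc=(acc<<6)|0x11=0x3D91, pending=0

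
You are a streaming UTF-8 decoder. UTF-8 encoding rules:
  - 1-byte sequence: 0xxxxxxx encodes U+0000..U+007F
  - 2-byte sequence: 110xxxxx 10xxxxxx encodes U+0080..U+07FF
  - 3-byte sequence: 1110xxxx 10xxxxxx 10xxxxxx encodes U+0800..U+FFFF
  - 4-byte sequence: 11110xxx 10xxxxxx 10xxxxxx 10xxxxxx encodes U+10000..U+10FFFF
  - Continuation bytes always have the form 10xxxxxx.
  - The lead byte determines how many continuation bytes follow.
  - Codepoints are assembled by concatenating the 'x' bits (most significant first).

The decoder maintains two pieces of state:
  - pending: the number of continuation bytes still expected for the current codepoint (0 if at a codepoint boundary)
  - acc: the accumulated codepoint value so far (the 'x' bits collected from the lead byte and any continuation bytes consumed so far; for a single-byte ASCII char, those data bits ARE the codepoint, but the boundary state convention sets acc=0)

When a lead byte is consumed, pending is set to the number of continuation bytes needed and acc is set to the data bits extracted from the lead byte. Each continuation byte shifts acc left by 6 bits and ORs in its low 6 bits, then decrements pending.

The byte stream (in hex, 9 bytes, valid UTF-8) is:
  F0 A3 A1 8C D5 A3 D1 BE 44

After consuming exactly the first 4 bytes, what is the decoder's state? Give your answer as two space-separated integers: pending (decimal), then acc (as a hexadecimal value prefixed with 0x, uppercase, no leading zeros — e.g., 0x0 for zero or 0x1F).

Answer: 0 0x2384C

Derivation:
Byte[0]=F0: 4-byte lead. pending=3, acc=0x0
Byte[1]=A3: continuation. acc=(acc<<6)|0x23=0x23, pending=2
Byte[2]=A1: continuation. acc=(acc<<6)|0x21=0x8E1, pending=1
Byte[3]=8C: continuation. acc=(acc<<6)|0x0C=0x2384C, pending=0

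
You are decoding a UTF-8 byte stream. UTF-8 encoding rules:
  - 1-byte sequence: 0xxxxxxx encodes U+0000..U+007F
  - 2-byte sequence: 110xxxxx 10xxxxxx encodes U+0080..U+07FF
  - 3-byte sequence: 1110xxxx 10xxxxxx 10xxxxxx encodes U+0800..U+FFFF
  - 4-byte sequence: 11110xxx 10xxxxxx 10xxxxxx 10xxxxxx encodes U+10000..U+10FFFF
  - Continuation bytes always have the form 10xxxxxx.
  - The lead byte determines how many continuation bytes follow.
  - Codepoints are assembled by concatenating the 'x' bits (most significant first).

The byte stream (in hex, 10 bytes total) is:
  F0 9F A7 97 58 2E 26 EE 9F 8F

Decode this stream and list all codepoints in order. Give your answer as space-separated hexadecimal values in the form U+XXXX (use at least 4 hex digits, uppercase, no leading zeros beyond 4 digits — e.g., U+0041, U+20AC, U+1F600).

Answer: U+1F9D7 U+0058 U+002E U+0026 U+E7CF

Derivation:
Byte[0]=F0: 4-byte lead, need 3 cont bytes. acc=0x0
Byte[1]=9F: continuation. acc=(acc<<6)|0x1F=0x1F
Byte[2]=A7: continuation. acc=(acc<<6)|0x27=0x7E7
Byte[3]=97: continuation. acc=(acc<<6)|0x17=0x1F9D7
Completed: cp=U+1F9D7 (starts at byte 0)
Byte[4]=58: 1-byte ASCII. cp=U+0058
Byte[5]=2E: 1-byte ASCII. cp=U+002E
Byte[6]=26: 1-byte ASCII. cp=U+0026
Byte[7]=EE: 3-byte lead, need 2 cont bytes. acc=0xE
Byte[8]=9F: continuation. acc=(acc<<6)|0x1F=0x39F
Byte[9]=8F: continuation. acc=(acc<<6)|0x0F=0xE7CF
Completed: cp=U+E7CF (starts at byte 7)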